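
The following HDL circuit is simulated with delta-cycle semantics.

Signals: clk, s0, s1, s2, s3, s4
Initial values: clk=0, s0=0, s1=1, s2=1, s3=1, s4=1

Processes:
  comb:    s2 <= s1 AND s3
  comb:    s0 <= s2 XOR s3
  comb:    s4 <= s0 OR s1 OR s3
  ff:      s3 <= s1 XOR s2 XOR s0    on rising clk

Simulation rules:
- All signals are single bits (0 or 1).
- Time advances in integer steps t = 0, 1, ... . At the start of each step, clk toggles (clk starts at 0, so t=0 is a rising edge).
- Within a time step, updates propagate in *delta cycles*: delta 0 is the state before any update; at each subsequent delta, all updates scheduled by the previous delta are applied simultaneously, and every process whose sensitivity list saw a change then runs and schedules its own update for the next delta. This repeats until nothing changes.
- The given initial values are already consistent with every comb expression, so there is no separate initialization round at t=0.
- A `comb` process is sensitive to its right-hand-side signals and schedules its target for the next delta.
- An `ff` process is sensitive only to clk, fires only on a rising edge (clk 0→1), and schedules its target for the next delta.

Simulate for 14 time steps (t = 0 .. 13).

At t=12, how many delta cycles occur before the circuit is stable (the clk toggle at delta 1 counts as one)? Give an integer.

4

t=0 Δ0: s2=1 s4=1 s3=1 s1=1 clk=0 s0=0
  Δ1: clk:0→1
  Δ2: s3:1→0
  Δ3: s2:1→0, s0:0→1
  Δ4: s0:1→0
  (4Δ to stable)
t=1 Δ0: s2=0 s4=1 s3=0 s1=1 clk=1 s0=0
  Δ1: clk:1→0
  (1Δ to stable)
t=2 Δ0: s2=0 s4=1 s3=0 s1=1 clk=0 s0=0
  Δ1: clk:0→1
  Δ2: s3:0→1
  Δ3: s2:0→1, s0:0→1
  Δ4: s0:1→0
  (4Δ to stable)
t=3 Δ0: s2=1 s4=1 s3=1 s1=1 clk=1 s0=0
  Δ1: clk:1→0
  (1Δ to stable)
t=4 Δ0: s2=1 s4=1 s3=1 s1=1 clk=0 s0=0
  Δ1: clk:0→1
  Δ2: s3:1→0
  Δ3: s2:1→0, s0:0→1
  Δ4: s0:1→0
  (4Δ to stable)
t=5 Δ0: s2=0 s4=1 s3=0 s1=1 clk=1 s0=0
  Δ1: clk:1→0
  (1Δ to stable)
t=6 Δ0: s2=0 s4=1 s3=0 s1=1 clk=0 s0=0
  Δ1: clk:0→1
  Δ2: s3:0→1
  Δ3: s2:0→1, s0:0→1
  Δ4: s0:1→0
  (4Δ to stable)
t=7 Δ0: s2=1 s4=1 s3=1 s1=1 clk=1 s0=0
  Δ1: clk:1→0
  (1Δ to stable)
t=8 Δ0: s2=1 s4=1 s3=1 s1=1 clk=0 s0=0
  Δ1: clk:0→1
  Δ2: s3:1→0
  Δ3: s2:1→0, s0:0→1
  Δ4: s0:1→0
  (4Δ to stable)
t=9 Δ0: s2=0 s4=1 s3=0 s1=1 clk=1 s0=0
  Δ1: clk:1→0
  (1Δ to stable)
t=10 Δ0: s2=0 s4=1 s3=0 s1=1 clk=0 s0=0
  Δ1: clk:0→1
  Δ2: s3:0→1
  Δ3: s2:0→1, s0:0→1
  Δ4: s0:1→0
  (4Δ to stable)
t=11 Δ0: s2=1 s4=1 s3=1 s1=1 clk=1 s0=0
  Δ1: clk:1→0
  (1Δ to stable)
t=12 Δ0: s2=1 s4=1 s3=1 s1=1 clk=0 s0=0
  Δ1: clk:0→1
  Δ2: s3:1→0
  Δ3: s2:1→0, s0:0→1
  Δ4: s0:1→0
  (4Δ to stable)
t=13 Δ0: s2=0 s4=1 s3=0 s1=1 clk=1 s0=0
  Δ1: clk:1→0
  (1Δ to stable)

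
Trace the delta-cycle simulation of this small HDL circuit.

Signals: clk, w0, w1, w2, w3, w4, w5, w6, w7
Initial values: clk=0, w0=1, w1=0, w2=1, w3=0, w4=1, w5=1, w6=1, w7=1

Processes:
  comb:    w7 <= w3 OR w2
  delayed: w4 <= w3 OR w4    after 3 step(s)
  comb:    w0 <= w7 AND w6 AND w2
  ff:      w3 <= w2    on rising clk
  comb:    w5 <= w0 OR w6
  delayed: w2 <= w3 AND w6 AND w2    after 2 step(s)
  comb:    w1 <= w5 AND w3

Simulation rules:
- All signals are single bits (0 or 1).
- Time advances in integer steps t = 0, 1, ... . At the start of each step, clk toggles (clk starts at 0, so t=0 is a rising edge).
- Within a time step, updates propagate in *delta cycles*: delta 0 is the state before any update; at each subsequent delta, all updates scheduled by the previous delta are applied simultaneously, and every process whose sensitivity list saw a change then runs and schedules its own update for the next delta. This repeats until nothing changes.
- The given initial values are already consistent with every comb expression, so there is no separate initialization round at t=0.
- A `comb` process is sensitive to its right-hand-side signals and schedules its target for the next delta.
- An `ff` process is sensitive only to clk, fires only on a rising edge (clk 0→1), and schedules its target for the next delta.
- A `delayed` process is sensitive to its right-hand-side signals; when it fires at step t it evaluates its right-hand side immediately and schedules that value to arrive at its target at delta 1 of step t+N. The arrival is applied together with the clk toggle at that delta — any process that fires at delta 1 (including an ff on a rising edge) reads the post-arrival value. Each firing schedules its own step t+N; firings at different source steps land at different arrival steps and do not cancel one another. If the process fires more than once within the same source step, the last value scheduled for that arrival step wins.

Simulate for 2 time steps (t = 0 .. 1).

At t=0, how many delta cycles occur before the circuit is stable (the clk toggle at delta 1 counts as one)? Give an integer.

3

t=0 Δ0: clk=0 w2=1 w6=1 w4=1 w7=1 w5=1 w3=0 w0=1 w1=0
  Δ1: clk:0→1
  Δ2: w3:0→1
  Δ3: w1:0→1
  (3Δ to stable)
t=1 Δ0: clk=1 w2=1 w6=1 w4=1 w7=1 w5=1 w3=1 w0=1 w1=1
  Δ1: clk:1→0
  (1Δ to stable)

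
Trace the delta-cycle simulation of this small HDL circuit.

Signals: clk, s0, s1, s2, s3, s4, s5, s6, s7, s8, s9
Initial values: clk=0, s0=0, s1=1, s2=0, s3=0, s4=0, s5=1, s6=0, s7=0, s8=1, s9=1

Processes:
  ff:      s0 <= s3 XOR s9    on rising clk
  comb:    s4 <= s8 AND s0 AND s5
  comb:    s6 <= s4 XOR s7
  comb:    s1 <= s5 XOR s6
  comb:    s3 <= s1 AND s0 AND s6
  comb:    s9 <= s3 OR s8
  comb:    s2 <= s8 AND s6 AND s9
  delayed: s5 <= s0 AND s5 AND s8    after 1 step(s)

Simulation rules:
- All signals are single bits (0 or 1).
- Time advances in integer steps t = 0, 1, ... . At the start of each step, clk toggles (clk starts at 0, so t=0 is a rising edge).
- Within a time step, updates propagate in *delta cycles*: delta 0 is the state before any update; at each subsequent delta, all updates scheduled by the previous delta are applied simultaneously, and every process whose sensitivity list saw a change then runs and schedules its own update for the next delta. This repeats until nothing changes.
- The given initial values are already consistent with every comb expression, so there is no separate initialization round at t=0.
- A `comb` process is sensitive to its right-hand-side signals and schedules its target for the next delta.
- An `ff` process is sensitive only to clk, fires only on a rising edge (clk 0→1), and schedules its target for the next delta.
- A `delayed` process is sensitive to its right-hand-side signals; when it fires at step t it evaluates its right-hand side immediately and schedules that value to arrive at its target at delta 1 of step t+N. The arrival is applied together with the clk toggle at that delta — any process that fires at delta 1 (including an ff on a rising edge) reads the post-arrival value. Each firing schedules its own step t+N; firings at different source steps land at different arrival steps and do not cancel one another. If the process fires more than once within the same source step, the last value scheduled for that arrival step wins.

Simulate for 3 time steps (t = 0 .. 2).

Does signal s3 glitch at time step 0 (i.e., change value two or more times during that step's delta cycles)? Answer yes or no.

yes

t=0 Δ0: s7=0 s6=0 s4=0 s0=0 clk=0 s1=1 s3=0 s8=1 s5=1 s9=1 s2=0
  Δ1: clk:0→1
  Δ2: s0:0→1
  Δ3: s4:0→1
  Δ4: s6:0→1
  Δ5: s1:1→0, s3:0→1, s2:0→1
  Δ6: s3:1→0
  (6Δ to stable)
t=1 Δ0: s7=0 s6=1 s4=1 s0=1 clk=1 s1=0 s3=0 s8=1 s5=1 s9=1 s2=1
  Δ1: clk:1→0
  (1Δ to stable)
t=2 Δ0: s7=0 s6=1 s4=1 s0=1 clk=0 s1=0 s3=0 s8=1 s5=1 s9=1 s2=1
  Δ1: clk:0→1
  (1Δ to stable)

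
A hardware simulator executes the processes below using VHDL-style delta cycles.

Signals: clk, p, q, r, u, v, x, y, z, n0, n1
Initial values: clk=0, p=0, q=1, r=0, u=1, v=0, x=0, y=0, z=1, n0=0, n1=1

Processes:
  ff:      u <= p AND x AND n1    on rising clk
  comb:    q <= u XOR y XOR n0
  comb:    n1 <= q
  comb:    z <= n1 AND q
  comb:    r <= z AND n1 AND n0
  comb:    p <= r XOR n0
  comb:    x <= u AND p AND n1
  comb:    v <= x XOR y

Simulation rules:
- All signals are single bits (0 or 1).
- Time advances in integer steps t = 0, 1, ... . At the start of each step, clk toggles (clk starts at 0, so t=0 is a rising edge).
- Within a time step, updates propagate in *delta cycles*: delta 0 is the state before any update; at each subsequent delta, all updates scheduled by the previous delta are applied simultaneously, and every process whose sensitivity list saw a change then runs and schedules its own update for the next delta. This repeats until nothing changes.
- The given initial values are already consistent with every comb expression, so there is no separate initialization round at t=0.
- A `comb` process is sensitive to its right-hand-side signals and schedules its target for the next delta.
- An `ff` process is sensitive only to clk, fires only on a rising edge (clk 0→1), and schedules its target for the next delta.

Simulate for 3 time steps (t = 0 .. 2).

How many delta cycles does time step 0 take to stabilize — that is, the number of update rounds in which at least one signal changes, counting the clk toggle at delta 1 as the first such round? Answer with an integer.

4

t0.Δ0 r=0 u=1 q=1 v=0 z=1 p=0 y=0 n0=0 n1=1 x=0 clk=0
t0.Δ1 r=0 u=1 q=1 v=0 z=1 p=0 y=0 n0=0 n1=1 x=0 clk=1
t0.Δ2 r=0 u=0 q=1 v=0 z=1 p=0 y=0 n0=0 n1=1 x=0 clk=1
t0.Δ3 r=0 u=0 q=0 v=0 z=1 p=0 y=0 n0=0 n1=1 x=0 clk=1
t0.Δ4 r=0 u=0 q=0 v=0 z=0 p=0 y=0 n0=0 n1=0 x=0 clk=1
t1.Δ0 r=0 u=0 q=0 v=0 z=0 p=0 y=0 n0=0 n1=0 x=0 clk=1
t1.Δ1 r=0 u=0 q=0 v=0 z=0 p=0 y=0 n0=0 n1=0 x=0 clk=0
t2.Δ0 r=0 u=0 q=0 v=0 z=0 p=0 y=0 n0=0 n1=0 x=0 clk=0
t2.Δ1 r=0 u=0 q=0 v=0 z=0 p=0 y=0 n0=0 n1=0 x=0 clk=1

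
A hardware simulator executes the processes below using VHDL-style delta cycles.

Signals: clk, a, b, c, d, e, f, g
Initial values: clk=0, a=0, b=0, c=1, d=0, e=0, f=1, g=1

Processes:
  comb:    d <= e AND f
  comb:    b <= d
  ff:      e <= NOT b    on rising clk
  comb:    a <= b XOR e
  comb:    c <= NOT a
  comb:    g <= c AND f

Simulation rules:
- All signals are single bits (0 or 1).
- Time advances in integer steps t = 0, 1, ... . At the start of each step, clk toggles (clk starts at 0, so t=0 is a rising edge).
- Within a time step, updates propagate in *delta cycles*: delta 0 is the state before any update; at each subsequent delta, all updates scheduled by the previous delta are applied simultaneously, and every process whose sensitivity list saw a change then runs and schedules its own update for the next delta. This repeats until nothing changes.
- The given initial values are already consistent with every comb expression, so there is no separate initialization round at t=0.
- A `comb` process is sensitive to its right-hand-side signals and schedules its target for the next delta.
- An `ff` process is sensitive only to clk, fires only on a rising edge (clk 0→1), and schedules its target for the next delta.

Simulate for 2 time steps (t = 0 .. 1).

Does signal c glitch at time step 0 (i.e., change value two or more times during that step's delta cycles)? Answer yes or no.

t=0 Δ0: g=1 c=1 a=0 d=0 f=1 e=0 b=0 clk=0
  Δ1: clk:0→1
  Δ2: e:0→1
  Δ3: a:0→1, d:0→1
  Δ4: c:1→0, b:0→1
  Δ5: g:1→0, a:1→0
  Δ6: c:0→1
  Δ7: g:0→1
  (7Δ to stable)
t=1 Δ0: g=1 c=1 a=0 d=1 f=1 e=1 b=1 clk=1
  Δ1: clk:1→0
  (1Δ to stable)

yes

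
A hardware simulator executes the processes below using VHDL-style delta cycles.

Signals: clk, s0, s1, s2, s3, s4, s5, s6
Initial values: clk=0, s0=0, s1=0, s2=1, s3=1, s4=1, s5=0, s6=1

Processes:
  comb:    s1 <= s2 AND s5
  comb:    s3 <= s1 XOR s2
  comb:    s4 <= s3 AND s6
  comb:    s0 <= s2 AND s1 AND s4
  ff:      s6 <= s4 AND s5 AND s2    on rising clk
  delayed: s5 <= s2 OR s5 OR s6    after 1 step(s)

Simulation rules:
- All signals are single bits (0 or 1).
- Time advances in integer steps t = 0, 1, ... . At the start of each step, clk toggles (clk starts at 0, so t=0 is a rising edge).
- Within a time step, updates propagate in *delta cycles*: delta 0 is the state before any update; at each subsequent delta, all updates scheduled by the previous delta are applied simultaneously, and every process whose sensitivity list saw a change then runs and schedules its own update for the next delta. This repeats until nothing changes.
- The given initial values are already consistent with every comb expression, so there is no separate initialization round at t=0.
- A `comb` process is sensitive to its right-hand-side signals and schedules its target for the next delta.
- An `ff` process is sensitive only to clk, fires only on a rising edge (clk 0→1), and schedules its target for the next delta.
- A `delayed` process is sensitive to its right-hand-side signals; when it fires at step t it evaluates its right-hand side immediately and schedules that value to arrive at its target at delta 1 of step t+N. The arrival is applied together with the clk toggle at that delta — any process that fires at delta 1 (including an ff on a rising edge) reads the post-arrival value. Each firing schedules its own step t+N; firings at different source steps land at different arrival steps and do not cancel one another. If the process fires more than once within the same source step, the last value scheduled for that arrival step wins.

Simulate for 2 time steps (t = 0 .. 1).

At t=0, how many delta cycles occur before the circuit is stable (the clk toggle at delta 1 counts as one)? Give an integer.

3

[bits: s6,s3,s1,s2,clk,s4,s0,s5]
t=0: Δ0=11010100 Δ1=11011100 Δ2=01011100 Δ3=01011000 | 3Δ
t=1: Δ0=01011000 Δ1=01010001 Δ2=01110001 Δ3=00110001 | 3Δ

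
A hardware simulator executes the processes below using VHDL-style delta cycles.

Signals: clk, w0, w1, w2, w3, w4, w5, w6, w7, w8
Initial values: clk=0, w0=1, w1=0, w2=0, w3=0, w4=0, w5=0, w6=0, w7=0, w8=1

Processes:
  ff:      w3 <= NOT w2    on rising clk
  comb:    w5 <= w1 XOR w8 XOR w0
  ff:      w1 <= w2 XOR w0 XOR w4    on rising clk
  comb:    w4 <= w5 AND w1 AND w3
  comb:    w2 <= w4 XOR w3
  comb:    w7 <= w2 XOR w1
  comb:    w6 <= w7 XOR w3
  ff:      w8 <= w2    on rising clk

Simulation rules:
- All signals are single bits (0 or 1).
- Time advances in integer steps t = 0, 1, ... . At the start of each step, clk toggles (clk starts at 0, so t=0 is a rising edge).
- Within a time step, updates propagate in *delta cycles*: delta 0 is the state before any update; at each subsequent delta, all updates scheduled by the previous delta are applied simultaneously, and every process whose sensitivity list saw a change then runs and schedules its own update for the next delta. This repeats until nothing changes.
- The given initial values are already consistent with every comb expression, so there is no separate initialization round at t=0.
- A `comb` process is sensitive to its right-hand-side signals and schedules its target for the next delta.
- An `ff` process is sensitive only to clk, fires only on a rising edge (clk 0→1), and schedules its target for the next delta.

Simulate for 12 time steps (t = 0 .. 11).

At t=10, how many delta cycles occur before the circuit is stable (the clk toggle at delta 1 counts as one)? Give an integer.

5

t0.Δ0 w1=0 w5=0 w8=1 w7=0 w4=0 w3=0 w0=1 clk=0 w2=0 w6=0
t0.Δ1 w1=0 w5=0 w8=1 w7=0 w4=0 w3=0 w0=1 clk=1 w2=0 w6=0
t0.Δ2 w1=1 w5=0 w8=0 w7=0 w4=0 w3=1 w0=1 clk=1 w2=0 w6=0
t0.Δ3 w1=1 w5=0 w8=0 w7=1 w4=0 w3=1 w0=1 clk=1 w2=1 w6=1
t0.Δ4 w1=1 w5=0 w8=0 w7=0 w4=0 w3=1 w0=1 clk=1 w2=1 w6=0
t0.Δ5 w1=1 w5=0 w8=0 w7=0 w4=0 w3=1 w0=1 clk=1 w2=1 w6=1
t1.Δ0 w1=1 w5=0 w8=0 w7=0 w4=0 w3=1 w0=1 clk=1 w2=1 w6=1
t1.Δ1 w1=1 w5=0 w8=0 w7=0 w4=0 w3=1 w0=1 clk=0 w2=1 w6=1
t2.Δ0 w1=1 w5=0 w8=0 w7=0 w4=0 w3=1 w0=1 clk=0 w2=1 w6=1
t2.Δ1 w1=1 w5=0 w8=0 w7=0 w4=0 w3=1 w0=1 clk=1 w2=1 w6=1
t2.Δ2 w1=0 w5=0 w8=1 w7=0 w4=0 w3=0 w0=1 clk=1 w2=1 w6=1
t2.Δ3 w1=0 w5=0 w8=1 w7=1 w4=0 w3=0 w0=1 clk=1 w2=0 w6=0
t2.Δ4 w1=0 w5=0 w8=1 w7=0 w4=0 w3=0 w0=1 clk=1 w2=0 w6=1
t2.Δ5 w1=0 w5=0 w8=1 w7=0 w4=0 w3=0 w0=1 clk=1 w2=0 w6=0
t3.Δ0 w1=0 w5=0 w8=1 w7=0 w4=0 w3=0 w0=1 clk=1 w2=0 w6=0
t3.Δ1 w1=0 w5=0 w8=1 w7=0 w4=0 w3=0 w0=1 clk=0 w2=0 w6=0
t4.Δ0 w1=0 w5=0 w8=1 w7=0 w4=0 w3=0 w0=1 clk=0 w2=0 w6=0
t4.Δ1 w1=0 w5=0 w8=1 w7=0 w4=0 w3=0 w0=1 clk=1 w2=0 w6=0
t4.Δ2 w1=1 w5=0 w8=0 w7=0 w4=0 w3=1 w0=1 clk=1 w2=0 w6=0
t4.Δ3 w1=1 w5=0 w8=0 w7=1 w4=0 w3=1 w0=1 clk=1 w2=1 w6=1
t4.Δ4 w1=1 w5=0 w8=0 w7=0 w4=0 w3=1 w0=1 clk=1 w2=1 w6=0
t4.Δ5 w1=1 w5=0 w8=0 w7=0 w4=0 w3=1 w0=1 clk=1 w2=1 w6=1
t5.Δ0 w1=1 w5=0 w8=0 w7=0 w4=0 w3=1 w0=1 clk=1 w2=1 w6=1
t5.Δ1 w1=1 w5=0 w8=0 w7=0 w4=0 w3=1 w0=1 clk=0 w2=1 w6=1
t6.Δ0 w1=1 w5=0 w8=0 w7=0 w4=0 w3=1 w0=1 clk=0 w2=1 w6=1
t6.Δ1 w1=1 w5=0 w8=0 w7=0 w4=0 w3=1 w0=1 clk=1 w2=1 w6=1
t6.Δ2 w1=0 w5=0 w8=1 w7=0 w4=0 w3=0 w0=1 clk=1 w2=1 w6=1
t6.Δ3 w1=0 w5=0 w8=1 w7=1 w4=0 w3=0 w0=1 clk=1 w2=0 w6=0
t6.Δ4 w1=0 w5=0 w8=1 w7=0 w4=0 w3=0 w0=1 clk=1 w2=0 w6=1
t6.Δ5 w1=0 w5=0 w8=1 w7=0 w4=0 w3=0 w0=1 clk=1 w2=0 w6=0
t7.Δ0 w1=0 w5=0 w8=1 w7=0 w4=0 w3=0 w0=1 clk=1 w2=0 w6=0
t7.Δ1 w1=0 w5=0 w8=1 w7=0 w4=0 w3=0 w0=1 clk=0 w2=0 w6=0
t8.Δ0 w1=0 w5=0 w8=1 w7=0 w4=0 w3=0 w0=1 clk=0 w2=0 w6=0
t8.Δ1 w1=0 w5=0 w8=1 w7=0 w4=0 w3=0 w0=1 clk=1 w2=0 w6=0
t8.Δ2 w1=1 w5=0 w8=0 w7=0 w4=0 w3=1 w0=1 clk=1 w2=0 w6=0
t8.Δ3 w1=1 w5=0 w8=0 w7=1 w4=0 w3=1 w0=1 clk=1 w2=1 w6=1
t8.Δ4 w1=1 w5=0 w8=0 w7=0 w4=0 w3=1 w0=1 clk=1 w2=1 w6=0
t8.Δ5 w1=1 w5=0 w8=0 w7=0 w4=0 w3=1 w0=1 clk=1 w2=1 w6=1
t9.Δ0 w1=1 w5=0 w8=0 w7=0 w4=0 w3=1 w0=1 clk=1 w2=1 w6=1
t9.Δ1 w1=1 w5=0 w8=0 w7=0 w4=0 w3=1 w0=1 clk=0 w2=1 w6=1
t10.Δ0 w1=1 w5=0 w8=0 w7=0 w4=0 w3=1 w0=1 clk=0 w2=1 w6=1
t10.Δ1 w1=1 w5=0 w8=0 w7=0 w4=0 w3=1 w0=1 clk=1 w2=1 w6=1
t10.Δ2 w1=0 w5=0 w8=1 w7=0 w4=0 w3=0 w0=1 clk=1 w2=1 w6=1
t10.Δ3 w1=0 w5=0 w8=1 w7=1 w4=0 w3=0 w0=1 clk=1 w2=0 w6=0
t10.Δ4 w1=0 w5=0 w8=1 w7=0 w4=0 w3=0 w0=1 clk=1 w2=0 w6=1
t10.Δ5 w1=0 w5=0 w8=1 w7=0 w4=0 w3=0 w0=1 clk=1 w2=0 w6=0
t11.Δ0 w1=0 w5=0 w8=1 w7=0 w4=0 w3=0 w0=1 clk=1 w2=0 w6=0
t11.Δ1 w1=0 w5=0 w8=1 w7=0 w4=0 w3=0 w0=1 clk=0 w2=0 w6=0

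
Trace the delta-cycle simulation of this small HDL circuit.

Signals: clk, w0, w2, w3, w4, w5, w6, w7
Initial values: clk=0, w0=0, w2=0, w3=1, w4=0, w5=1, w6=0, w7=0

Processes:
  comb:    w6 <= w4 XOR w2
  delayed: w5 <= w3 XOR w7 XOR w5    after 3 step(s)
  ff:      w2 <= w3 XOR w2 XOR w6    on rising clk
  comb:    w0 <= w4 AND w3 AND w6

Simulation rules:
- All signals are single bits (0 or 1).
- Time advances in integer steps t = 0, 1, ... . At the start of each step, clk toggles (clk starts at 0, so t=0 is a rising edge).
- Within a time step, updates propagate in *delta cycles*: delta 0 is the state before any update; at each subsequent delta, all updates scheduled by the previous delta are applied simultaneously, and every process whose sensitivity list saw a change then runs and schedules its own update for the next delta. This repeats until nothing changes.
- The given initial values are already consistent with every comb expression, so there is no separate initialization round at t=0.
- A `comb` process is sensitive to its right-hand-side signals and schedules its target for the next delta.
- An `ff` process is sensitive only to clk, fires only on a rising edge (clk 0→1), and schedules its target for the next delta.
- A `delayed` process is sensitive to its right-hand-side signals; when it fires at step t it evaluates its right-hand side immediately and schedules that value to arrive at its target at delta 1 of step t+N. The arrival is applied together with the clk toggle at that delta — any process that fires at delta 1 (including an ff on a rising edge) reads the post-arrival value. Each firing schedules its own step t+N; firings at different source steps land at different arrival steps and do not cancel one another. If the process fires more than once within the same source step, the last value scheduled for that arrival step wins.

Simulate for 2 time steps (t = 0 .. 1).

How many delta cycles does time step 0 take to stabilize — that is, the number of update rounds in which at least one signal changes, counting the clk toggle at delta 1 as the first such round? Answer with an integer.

3

[bits: w3,clk,w4,w7,w0,w6,w5,w2]
t=0: Δ0=10000010 Δ1=11000010 Δ2=11000011 Δ3=11000111 | 3Δ
t=1: Δ0=11000111 Δ1=10000111 | 1Δ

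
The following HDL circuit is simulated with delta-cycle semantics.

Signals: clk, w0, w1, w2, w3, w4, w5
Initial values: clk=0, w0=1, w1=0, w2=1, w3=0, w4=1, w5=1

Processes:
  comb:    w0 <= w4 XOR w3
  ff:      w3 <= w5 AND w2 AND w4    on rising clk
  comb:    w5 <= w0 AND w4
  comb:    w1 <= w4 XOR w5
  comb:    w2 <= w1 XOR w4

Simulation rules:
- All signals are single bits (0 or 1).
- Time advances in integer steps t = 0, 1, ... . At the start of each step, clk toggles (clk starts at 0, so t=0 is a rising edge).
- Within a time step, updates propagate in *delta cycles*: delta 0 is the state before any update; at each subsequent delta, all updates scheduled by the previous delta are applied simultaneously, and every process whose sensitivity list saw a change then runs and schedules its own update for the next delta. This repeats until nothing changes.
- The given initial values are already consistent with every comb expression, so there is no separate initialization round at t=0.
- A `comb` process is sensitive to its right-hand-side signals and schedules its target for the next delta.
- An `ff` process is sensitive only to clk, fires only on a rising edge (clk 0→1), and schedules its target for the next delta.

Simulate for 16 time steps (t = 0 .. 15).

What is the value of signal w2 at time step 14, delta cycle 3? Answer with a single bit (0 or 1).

0

t0.Δ0 w3=0 w2=1 w1=0 w0=1 clk=0 w5=1 w4=1
t0.Δ1 w3=0 w2=1 w1=0 w0=1 clk=1 w5=1 w4=1
t0.Δ2 w3=1 w2=1 w1=0 w0=1 clk=1 w5=1 w4=1
t0.Δ3 w3=1 w2=1 w1=0 w0=0 clk=1 w5=1 w4=1
t0.Δ4 w3=1 w2=1 w1=0 w0=0 clk=1 w5=0 w4=1
t0.Δ5 w3=1 w2=1 w1=1 w0=0 clk=1 w5=0 w4=1
t0.Δ6 w3=1 w2=0 w1=1 w0=0 clk=1 w5=0 w4=1
t1.Δ0 w3=1 w2=0 w1=1 w0=0 clk=1 w5=0 w4=1
t1.Δ1 w3=1 w2=0 w1=1 w0=0 clk=0 w5=0 w4=1
t2.Δ0 w3=1 w2=0 w1=1 w0=0 clk=0 w5=0 w4=1
t2.Δ1 w3=1 w2=0 w1=1 w0=0 clk=1 w5=0 w4=1
t2.Δ2 w3=0 w2=0 w1=1 w0=0 clk=1 w5=0 w4=1
t2.Δ3 w3=0 w2=0 w1=1 w0=1 clk=1 w5=0 w4=1
t2.Δ4 w3=0 w2=0 w1=1 w0=1 clk=1 w5=1 w4=1
t2.Δ5 w3=0 w2=0 w1=0 w0=1 clk=1 w5=1 w4=1
t2.Δ6 w3=0 w2=1 w1=0 w0=1 clk=1 w5=1 w4=1
t3.Δ0 w3=0 w2=1 w1=0 w0=1 clk=1 w5=1 w4=1
t3.Δ1 w3=0 w2=1 w1=0 w0=1 clk=0 w5=1 w4=1
t4.Δ0 w3=0 w2=1 w1=0 w0=1 clk=0 w5=1 w4=1
t4.Δ1 w3=0 w2=1 w1=0 w0=1 clk=1 w5=1 w4=1
t4.Δ2 w3=1 w2=1 w1=0 w0=1 clk=1 w5=1 w4=1
t4.Δ3 w3=1 w2=1 w1=0 w0=0 clk=1 w5=1 w4=1
t4.Δ4 w3=1 w2=1 w1=0 w0=0 clk=1 w5=0 w4=1
t4.Δ5 w3=1 w2=1 w1=1 w0=0 clk=1 w5=0 w4=1
t4.Δ6 w3=1 w2=0 w1=1 w0=0 clk=1 w5=0 w4=1
t5.Δ0 w3=1 w2=0 w1=1 w0=0 clk=1 w5=0 w4=1
t5.Δ1 w3=1 w2=0 w1=1 w0=0 clk=0 w5=0 w4=1
t6.Δ0 w3=1 w2=0 w1=1 w0=0 clk=0 w5=0 w4=1
t6.Δ1 w3=1 w2=0 w1=1 w0=0 clk=1 w5=0 w4=1
t6.Δ2 w3=0 w2=0 w1=1 w0=0 clk=1 w5=0 w4=1
t6.Δ3 w3=0 w2=0 w1=1 w0=1 clk=1 w5=0 w4=1
t6.Δ4 w3=0 w2=0 w1=1 w0=1 clk=1 w5=1 w4=1
t6.Δ5 w3=0 w2=0 w1=0 w0=1 clk=1 w5=1 w4=1
t6.Δ6 w3=0 w2=1 w1=0 w0=1 clk=1 w5=1 w4=1
t7.Δ0 w3=0 w2=1 w1=0 w0=1 clk=1 w5=1 w4=1
t7.Δ1 w3=0 w2=1 w1=0 w0=1 clk=0 w5=1 w4=1
t8.Δ0 w3=0 w2=1 w1=0 w0=1 clk=0 w5=1 w4=1
t8.Δ1 w3=0 w2=1 w1=0 w0=1 clk=1 w5=1 w4=1
t8.Δ2 w3=1 w2=1 w1=0 w0=1 clk=1 w5=1 w4=1
t8.Δ3 w3=1 w2=1 w1=0 w0=0 clk=1 w5=1 w4=1
t8.Δ4 w3=1 w2=1 w1=0 w0=0 clk=1 w5=0 w4=1
t8.Δ5 w3=1 w2=1 w1=1 w0=0 clk=1 w5=0 w4=1
t8.Δ6 w3=1 w2=0 w1=1 w0=0 clk=1 w5=0 w4=1
t9.Δ0 w3=1 w2=0 w1=1 w0=0 clk=1 w5=0 w4=1
t9.Δ1 w3=1 w2=0 w1=1 w0=0 clk=0 w5=0 w4=1
t10.Δ0 w3=1 w2=0 w1=1 w0=0 clk=0 w5=0 w4=1
t10.Δ1 w3=1 w2=0 w1=1 w0=0 clk=1 w5=0 w4=1
t10.Δ2 w3=0 w2=0 w1=1 w0=0 clk=1 w5=0 w4=1
t10.Δ3 w3=0 w2=0 w1=1 w0=1 clk=1 w5=0 w4=1
t10.Δ4 w3=0 w2=0 w1=1 w0=1 clk=1 w5=1 w4=1
t10.Δ5 w3=0 w2=0 w1=0 w0=1 clk=1 w5=1 w4=1
t10.Δ6 w3=0 w2=1 w1=0 w0=1 clk=1 w5=1 w4=1
t11.Δ0 w3=0 w2=1 w1=0 w0=1 clk=1 w5=1 w4=1
t11.Δ1 w3=0 w2=1 w1=0 w0=1 clk=0 w5=1 w4=1
t12.Δ0 w3=0 w2=1 w1=0 w0=1 clk=0 w5=1 w4=1
t12.Δ1 w3=0 w2=1 w1=0 w0=1 clk=1 w5=1 w4=1
t12.Δ2 w3=1 w2=1 w1=0 w0=1 clk=1 w5=1 w4=1
t12.Δ3 w3=1 w2=1 w1=0 w0=0 clk=1 w5=1 w4=1
t12.Δ4 w3=1 w2=1 w1=0 w0=0 clk=1 w5=0 w4=1
t12.Δ5 w3=1 w2=1 w1=1 w0=0 clk=1 w5=0 w4=1
t12.Δ6 w3=1 w2=0 w1=1 w0=0 clk=1 w5=0 w4=1
t13.Δ0 w3=1 w2=0 w1=1 w0=0 clk=1 w5=0 w4=1
t13.Δ1 w3=1 w2=0 w1=1 w0=0 clk=0 w5=0 w4=1
t14.Δ0 w3=1 w2=0 w1=1 w0=0 clk=0 w5=0 w4=1
t14.Δ1 w3=1 w2=0 w1=1 w0=0 clk=1 w5=0 w4=1
t14.Δ2 w3=0 w2=0 w1=1 w0=0 clk=1 w5=0 w4=1
t14.Δ3 w3=0 w2=0 w1=1 w0=1 clk=1 w5=0 w4=1
t14.Δ4 w3=0 w2=0 w1=1 w0=1 clk=1 w5=1 w4=1
t14.Δ5 w3=0 w2=0 w1=0 w0=1 clk=1 w5=1 w4=1
t14.Δ6 w3=0 w2=1 w1=0 w0=1 clk=1 w5=1 w4=1
t15.Δ0 w3=0 w2=1 w1=0 w0=1 clk=1 w5=1 w4=1
t15.Δ1 w3=0 w2=1 w1=0 w0=1 clk=0 w5=1 w4=1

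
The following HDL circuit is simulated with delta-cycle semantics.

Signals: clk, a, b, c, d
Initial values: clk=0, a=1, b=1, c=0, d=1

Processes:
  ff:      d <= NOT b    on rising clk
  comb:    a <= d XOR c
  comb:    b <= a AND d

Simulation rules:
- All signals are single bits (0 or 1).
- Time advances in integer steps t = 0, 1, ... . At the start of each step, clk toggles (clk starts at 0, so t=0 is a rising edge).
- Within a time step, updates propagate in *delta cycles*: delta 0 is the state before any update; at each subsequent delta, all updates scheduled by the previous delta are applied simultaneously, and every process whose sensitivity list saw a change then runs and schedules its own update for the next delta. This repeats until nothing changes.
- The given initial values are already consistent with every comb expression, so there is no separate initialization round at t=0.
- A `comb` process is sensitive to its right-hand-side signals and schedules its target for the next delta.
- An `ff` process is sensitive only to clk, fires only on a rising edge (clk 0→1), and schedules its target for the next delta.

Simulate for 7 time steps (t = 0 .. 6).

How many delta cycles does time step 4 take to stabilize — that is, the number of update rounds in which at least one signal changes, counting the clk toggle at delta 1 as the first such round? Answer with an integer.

3

[bits: d,b,clk,a,c]
t=0: Δ0=11010 Δ1=11110 Δ2=01110 Δ3=00100 | 3Δ
t=1: Δ0=00100 Δ1=00000 | 1Δ
t=2: Δ0=00000 Δ1=00100 Δ2=10100 Δ3=10110 Δ4=11110 | 4Δ
t=3: Δ0=11110 Δ1=11010 | 1Δ
t=4: Δ0=11010 Δ1=11110 Δ2=01110 Δ3=00100 | 3Δ
t=5: Δ0=00100 Δ1=00000 | 1Δ
t=6: Δ0=00000 Δ1=00100 Δ2=10100 Δ3=10110 Δ4=11110 | 4Δ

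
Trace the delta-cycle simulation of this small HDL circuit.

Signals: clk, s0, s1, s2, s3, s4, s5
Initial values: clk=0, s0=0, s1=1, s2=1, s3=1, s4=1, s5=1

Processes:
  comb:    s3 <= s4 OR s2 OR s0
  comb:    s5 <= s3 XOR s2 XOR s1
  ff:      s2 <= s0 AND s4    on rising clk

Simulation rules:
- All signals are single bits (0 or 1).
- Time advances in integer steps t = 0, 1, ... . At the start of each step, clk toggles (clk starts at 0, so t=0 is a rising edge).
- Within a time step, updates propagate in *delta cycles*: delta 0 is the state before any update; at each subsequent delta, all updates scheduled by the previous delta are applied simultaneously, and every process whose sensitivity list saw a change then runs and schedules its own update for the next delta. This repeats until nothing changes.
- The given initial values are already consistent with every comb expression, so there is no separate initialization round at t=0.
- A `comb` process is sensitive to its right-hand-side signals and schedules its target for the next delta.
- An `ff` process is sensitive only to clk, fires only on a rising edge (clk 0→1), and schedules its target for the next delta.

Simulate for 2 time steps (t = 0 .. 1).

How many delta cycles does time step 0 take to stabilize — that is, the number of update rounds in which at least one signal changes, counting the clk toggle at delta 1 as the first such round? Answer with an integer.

3

t=0 Δ0: s2=1 s0=0 s1=1 s5=1 s3=1 s4=1 clk=0
  Δ1: clk:0→1
  Δ2: s2:1→0
  Δ3: s5:1→0
  (3Δ to stable)
t=1 Δ0: s2=0 s0=0 s1=1 s5=0 s3=1 s4=1 clk=1
  Δ1: clk:1→0
  (1Δ to stable)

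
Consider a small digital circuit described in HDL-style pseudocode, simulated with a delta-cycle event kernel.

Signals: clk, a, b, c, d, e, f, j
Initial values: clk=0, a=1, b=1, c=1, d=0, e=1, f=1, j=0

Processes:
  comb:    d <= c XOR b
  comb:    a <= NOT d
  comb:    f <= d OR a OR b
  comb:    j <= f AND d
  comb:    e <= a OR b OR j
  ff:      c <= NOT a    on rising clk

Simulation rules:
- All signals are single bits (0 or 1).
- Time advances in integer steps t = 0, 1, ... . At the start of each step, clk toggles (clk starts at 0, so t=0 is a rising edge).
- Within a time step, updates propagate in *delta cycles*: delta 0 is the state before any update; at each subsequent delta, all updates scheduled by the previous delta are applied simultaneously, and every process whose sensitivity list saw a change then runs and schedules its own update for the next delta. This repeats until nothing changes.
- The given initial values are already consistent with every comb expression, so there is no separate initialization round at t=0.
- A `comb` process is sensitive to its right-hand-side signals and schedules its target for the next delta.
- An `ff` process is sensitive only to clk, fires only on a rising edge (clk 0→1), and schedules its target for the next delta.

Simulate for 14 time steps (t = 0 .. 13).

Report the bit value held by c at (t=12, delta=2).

[bits: e,b,j,c,d,clk,a,f]
t=0: Δ0=11010011 Δ1=11010111 Δ2=11000111 Δ3=11001111 Δ4=11101101 | 4Δ
t=1: Δ0=11101101 Δ1=11101001 | 1Δ
t=2: Δ0=11101001 Δ1=11101101 Δ2=11111101 Δ3=11110101 Δ4=11010111 | 4Δ
t=3: Δ0=11010111 Δ1=11010011 | 1Δ
t=4: Δ0=11010011 Δ1=11010111 Δ2=11000111 Δ3=11001111 Δ4=11101101 | 4Δ
t=5: Δ0=11101101 Δ1=11101001 | 1Δ
t=6: Δ0=11101001 Δ1=11101101 Δ2=11111101 Δ3=11110101 Δ4=11010111 | 4Δ
t=7: Δ0=11010111 Δ1=11010011 | 1Δ
t=8: Δ0=11010011 Δ1=11010111 Δ2=11000111 Δ3=11001111 Δ4=11101101 | 4Δ
t=9: Δ0=11101101 Δ1=11101001 | 1Δ
t=10: Δ0=11101001 Δ1=11101101 Δ2=11111101 Δ3=11110101 Δ4=11010111 | 4Δ
t=11: Δ0=11010111 Δ1=11010011 | 1Δ
t=12: Δ0=11010011 Δ1=11010111 Δ2=11000111 Δ3=11001111 Δ4=11101101 | 4Δ
t=13: Δ0=11101101 Δ1=11101001 | 1Δ

0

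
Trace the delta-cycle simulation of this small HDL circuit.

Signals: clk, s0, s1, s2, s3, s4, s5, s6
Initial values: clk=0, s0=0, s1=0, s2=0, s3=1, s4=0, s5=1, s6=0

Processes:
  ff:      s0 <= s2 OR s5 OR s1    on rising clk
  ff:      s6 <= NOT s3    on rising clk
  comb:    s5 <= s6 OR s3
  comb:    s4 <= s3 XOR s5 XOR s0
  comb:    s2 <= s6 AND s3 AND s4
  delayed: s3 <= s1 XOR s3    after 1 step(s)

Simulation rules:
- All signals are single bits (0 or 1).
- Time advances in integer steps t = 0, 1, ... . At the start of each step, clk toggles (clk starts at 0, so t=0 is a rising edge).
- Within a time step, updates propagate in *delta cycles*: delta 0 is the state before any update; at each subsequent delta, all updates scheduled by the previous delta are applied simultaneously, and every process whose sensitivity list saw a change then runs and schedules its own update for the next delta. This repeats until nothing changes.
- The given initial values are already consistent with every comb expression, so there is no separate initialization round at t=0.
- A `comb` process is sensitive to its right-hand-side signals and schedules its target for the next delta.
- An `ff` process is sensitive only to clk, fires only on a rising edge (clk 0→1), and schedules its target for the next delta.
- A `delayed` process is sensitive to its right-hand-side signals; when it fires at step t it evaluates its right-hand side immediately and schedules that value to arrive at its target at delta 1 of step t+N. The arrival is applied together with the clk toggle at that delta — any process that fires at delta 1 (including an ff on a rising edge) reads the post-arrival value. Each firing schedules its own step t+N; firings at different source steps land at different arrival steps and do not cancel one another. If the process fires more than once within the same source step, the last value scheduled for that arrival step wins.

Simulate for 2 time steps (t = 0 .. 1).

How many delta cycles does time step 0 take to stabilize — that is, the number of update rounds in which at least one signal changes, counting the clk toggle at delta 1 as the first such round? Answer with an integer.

3

t0.Δ0 s3=1 clk=0 s5=1 s0=0 s2=0 s6=0 s4=0 s1=0
t0.Δ1 s3=1 clk=1 s5=1 s0=0 s2=0 s6=0 s4=0 s1=0
t0.Δ2 s3=1 clk=1 s5=1 s0=1 s2=0 s6=0 s4=0 s1=0
t0.Δ3 s3=1 clk=1 s5=1 s0=1 s2=0 s6=0 s4=1 s1=0
t1.Δ0 s3=1 clk=1 s5=1 s0=1 s2=0 s6=0 s4=1 s1=0
t1.Δ1 s3=1 clk=0 s5=1 s0=1 s2=0 s6=0 s4=1 s1=0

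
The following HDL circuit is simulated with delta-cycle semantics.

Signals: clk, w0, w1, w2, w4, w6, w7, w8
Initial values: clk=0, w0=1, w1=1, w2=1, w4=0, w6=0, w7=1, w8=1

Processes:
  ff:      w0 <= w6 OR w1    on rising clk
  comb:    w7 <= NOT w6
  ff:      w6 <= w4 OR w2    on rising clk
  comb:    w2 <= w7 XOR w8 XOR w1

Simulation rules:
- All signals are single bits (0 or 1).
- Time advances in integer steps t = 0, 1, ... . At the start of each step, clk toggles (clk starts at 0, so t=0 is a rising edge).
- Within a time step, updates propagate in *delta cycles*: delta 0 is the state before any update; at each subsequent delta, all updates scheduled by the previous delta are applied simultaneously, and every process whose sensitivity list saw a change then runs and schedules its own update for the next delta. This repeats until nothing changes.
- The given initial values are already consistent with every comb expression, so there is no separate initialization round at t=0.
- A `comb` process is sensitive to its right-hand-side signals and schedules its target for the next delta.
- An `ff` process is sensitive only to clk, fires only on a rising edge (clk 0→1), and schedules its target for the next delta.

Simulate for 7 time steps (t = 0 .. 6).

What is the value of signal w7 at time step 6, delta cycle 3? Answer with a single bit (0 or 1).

t0.Δ0 w2=1 w0=1 w1=1 clk=0 w6=0 w8=1 w7=1 w4=0
t0.Δ1 w2=1 w0=1 w1=1 clk=1 w6=0 w8=1 w7=1 w4=0
t0.Δ2 w2=1 w0=1 w1=1 clk=1 w6=1 w8=1 w7=1 w4=0
t0.Δ3 w2=1 w0=1 w1=1 clk=1 w6=1 w8=1 w7=0 w4=0
t0.Δ4 w2=0 w0=1 w1=1 clk=1 w6=1 w8=1 w7=0 w4=0
t1.Δ0 w2=0 w0=1 w1=1 clk=1 w6=1 w8=1 w7=0 w4=0
t1.Δ1 w2=0 w0=1 w1=1 clk=0 w6=1 w8=1 w7=0 w4=0
t2.Δ0 w2=0 w0=1 w1=1 clk=0 w6=1 w8=1 w7=0 w4=0
t2.Δ1 w2=0 w0=1 w1=1 clk=1 w6=1 w8=1 w7=0 w4=0
t2.Δ2 w2=0 w0=1 w1=1 clk=1 w6=0 w8=1 w7=0 w4=0
t2.Δ3 w2=0 w0=1 w1=1 clk=1 w6=0 w8=1 w7=1 w4=0
t2.Δ4 w2=1 w0=1 w1=1 clk=1 w6=0 w8=1 w7=1 w4=0
t3.Δ0 w2=1 w0=1 w1=1 clk=1 w6=0 w8=1 w7=1 w4=0
t3.Δ1 w2=1 w0=1 w1=1 clk=0 w6=0 w8=1 w7=1 w4=0
t4.Δ0 w2=1 w0=1 w1=1 clk=0 w6=0 w8=1 w7=1 w4=0
t4.Δ1 w2=1 w0=1 w1=1 clk=1 w6=0 w8=1 w7=1 w4=0
t4.Δ2 w2=1 w0=1 w1=1 clk=1 w6=1 w8=1 w7=1 w4=0
t4.Δ3 w2=1 w0=1 w1=1 clk=1 w6=1 w8=1 w7=0 w4=0
t4.Δ4 w2=0 w0=1 w1=1 clk=1 w6=1 w8=1 w7=0 w4=0
t5.Δ0 w2=0 w0=1 w1=1 clk=1 w6=1 w8=1 w7=0 w4=0
t5.Δ1 w2=0 w0=1 w1=1 clk=0 w6=1 w8=1 w7=0 w4=0
t6.Δ0 w2=0 w0=1 w1=1 clk=0 w6=1 w8=1 w7=0 w4=0
t6.Δ1 w2=0 w0=1 w1=1 clk=1 w6=1 w8=1 w7=0 w4=0
t6.Δ2 w2=0 w0=1 w1=1 clk=1 w6=0 w8=1 w7=0 w4=0
t6.Δ3 w2=0 w0=1 w1=1 clk=1 w6=0 w8=1 w7=1 w4=0
t6.Δ4 w2=1 w0=1 w1=1 clk=1 w6=0 w8=1 w7=1 w4=0

1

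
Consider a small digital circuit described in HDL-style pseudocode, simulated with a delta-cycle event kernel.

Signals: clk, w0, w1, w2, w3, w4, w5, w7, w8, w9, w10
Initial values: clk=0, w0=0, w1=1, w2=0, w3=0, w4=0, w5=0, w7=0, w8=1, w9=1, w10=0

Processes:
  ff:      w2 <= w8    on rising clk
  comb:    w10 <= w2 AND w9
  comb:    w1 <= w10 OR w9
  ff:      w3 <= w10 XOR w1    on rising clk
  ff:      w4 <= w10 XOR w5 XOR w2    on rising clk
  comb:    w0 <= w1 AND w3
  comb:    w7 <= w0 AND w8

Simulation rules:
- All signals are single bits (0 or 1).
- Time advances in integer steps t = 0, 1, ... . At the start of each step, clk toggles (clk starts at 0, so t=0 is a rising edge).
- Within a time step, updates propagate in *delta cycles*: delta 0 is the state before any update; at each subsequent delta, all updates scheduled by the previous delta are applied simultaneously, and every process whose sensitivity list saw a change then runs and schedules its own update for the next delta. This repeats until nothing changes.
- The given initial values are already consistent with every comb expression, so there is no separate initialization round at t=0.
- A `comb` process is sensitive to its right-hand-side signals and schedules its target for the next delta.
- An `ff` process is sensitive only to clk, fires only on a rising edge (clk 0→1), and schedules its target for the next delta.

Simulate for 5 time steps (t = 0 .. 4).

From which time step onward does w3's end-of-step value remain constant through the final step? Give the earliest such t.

[bits: w8,w3,w0,w4,w7,w2,w10,w1,w5,w9,clk]
t=0: Δ0=10000001010 Δ1=10000001011 Δ2=11000101011 Δ3=11100111011 Δ4=11101111011 | 4Δ
t=1: Δ0=11101111011 Δ1=11101111010 | 1Δ
t=2: Δ0=11101111010 Δ1=11101111011 Δ2=10101111011 Δ3=10001111011 Δ4=10000111011 | 4Δ
t=3: Δ0=10000111011 Δ1=10000111010 | 1Δ
t=4: Δ0=10000111010 Δ1=10000111011 | 1Δ

2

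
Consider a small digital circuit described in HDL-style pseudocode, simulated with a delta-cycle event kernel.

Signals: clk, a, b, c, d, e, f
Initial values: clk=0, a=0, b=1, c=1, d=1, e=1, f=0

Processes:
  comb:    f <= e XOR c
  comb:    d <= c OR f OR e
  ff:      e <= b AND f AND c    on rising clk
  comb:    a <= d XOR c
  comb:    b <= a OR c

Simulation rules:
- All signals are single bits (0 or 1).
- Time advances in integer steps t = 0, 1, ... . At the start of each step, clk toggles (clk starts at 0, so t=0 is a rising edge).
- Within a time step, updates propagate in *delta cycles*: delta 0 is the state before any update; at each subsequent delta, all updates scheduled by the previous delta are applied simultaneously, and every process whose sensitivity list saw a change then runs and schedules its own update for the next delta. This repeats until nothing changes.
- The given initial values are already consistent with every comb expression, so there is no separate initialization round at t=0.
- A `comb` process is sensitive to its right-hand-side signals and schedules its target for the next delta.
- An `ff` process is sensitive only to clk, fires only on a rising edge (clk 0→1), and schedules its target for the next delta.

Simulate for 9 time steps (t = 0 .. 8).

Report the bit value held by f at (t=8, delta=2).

t=0 Δ0: c=1 e=1 b=1 clk=0 a=0 d=1 f=0
  Δ1: clk:0→1
  Δ2: e:1→0
  Δ3: f:0→1
  (3Δ to stable)
t=1 Δ0: c=1 e=0 b=1 clk=1 a=0 d=1 f=1
  Δ1: clk:1→0
  (1Δ to stable)
t=2 Δ0: c=1 e=0 b=1 clk=0 a=0 d=1 f=1
  Δ1: clk:0→1
  Δ2: e:0→1
  Δ3: f:1→0
  (3Δ to stable)
t=3 Δ0: c=1 e=1 b=1 clk=1 a=0 d=1 f=0
  Δ1: clk:1→0
  (1Δ to stable)
t=4 Δ0: c=1 e=1 b=1 clk=0 a=0 d=1 f=0
  Δ1: clk:0→1
  Δ2: e:1→0
  Δ3: f:0→1
  (3Δ to stable)
t=5 Δ0: c=1 e=0 b=1 clk=1 a=0 d=1 f=1
  Δ1: clk:1→0
  (1Δ to stable)
t=6 Δ0: c=1 e=0 b=1 clk=0 a=0 d=1 f=1
  Δ1: clk:0→1
  Δ2: e:0→1
  Δ3: f:1→0
  (3Δ to stable)
t=7 Δ0: c=1 e=1 b=1 clk=1 a=0 d=1 f=0
  Δ1: clk:1→0
  (1Δ to stable)
t=8 Δ0: c=1 e=1 b=1 clk=0 a=0 d=1 f=0
  Δ1: clk:0→1
  Δ2: e:1→0
  Δ3: f:0→1
  (3Δ to stable)

0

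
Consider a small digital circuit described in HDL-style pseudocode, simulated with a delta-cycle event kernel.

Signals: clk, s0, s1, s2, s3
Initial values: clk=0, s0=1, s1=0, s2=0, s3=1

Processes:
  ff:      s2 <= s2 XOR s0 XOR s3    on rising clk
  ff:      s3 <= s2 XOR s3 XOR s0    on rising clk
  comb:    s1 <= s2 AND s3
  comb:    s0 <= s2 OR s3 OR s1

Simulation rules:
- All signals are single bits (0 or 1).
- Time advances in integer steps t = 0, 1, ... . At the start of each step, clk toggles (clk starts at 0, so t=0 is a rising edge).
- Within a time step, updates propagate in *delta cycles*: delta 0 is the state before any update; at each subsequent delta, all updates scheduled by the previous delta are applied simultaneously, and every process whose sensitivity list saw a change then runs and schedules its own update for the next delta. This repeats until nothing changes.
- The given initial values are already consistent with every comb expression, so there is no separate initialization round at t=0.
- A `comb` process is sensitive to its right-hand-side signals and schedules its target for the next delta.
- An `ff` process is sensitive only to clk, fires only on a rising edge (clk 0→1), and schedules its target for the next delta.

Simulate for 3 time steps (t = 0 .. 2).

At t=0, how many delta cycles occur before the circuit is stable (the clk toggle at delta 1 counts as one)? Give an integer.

3

t0.Δ0 s2=0 s0=1 s1=0 clk=0 s3=1
t0.Δ1 s2=0 s0=1 s1=0 clk=1 s3=1
t0.Δ2 s2=0 s0=1 s1=0 clk=1 s3=0
t0.Δ3 s2=0 s0=0 s1=0 clk=1 s3=0
t1.Δ0 s2=0 s0=0 s1=0 clk=1 s3=0
t1.Δ1 s2=0 s0=0 s1=0 clk=0 s3=0
t2.Δ0 s2=0 s0=0 s1=0 clk=0 s3=0
t2.Δ1 s2=0 s0=0 s1=0 clk=1 s3=0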